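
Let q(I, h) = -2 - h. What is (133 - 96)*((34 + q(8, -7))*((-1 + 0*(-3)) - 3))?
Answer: -5772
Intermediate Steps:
(133 - 96)*((34 + q(8, -7))*((-1 + 0*(-3)) - 3)) = (133 - 96)*((34 + (-2 - 1*(-7)))*((-1 + 0*(-3)) - 3)) = 37*((34 + (-2 + 7))*((-1 + 0) - 3)) = 37*((34 + 5)*(-1 - 3)) = 37*(39*(-4)) = 37*(-156) = -5772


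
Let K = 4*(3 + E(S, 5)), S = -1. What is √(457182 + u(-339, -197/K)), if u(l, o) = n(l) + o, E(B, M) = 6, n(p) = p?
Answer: √16446151/6 ≈ 675.90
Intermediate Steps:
K = 36 (K = 4*(3 + 6) = 4*9 = 36)
u(l, o) = l + o
√(457182 + u(-339, -197/K)) = √(457182 + (-339 - 197/36)) = √(457182 - 12401/36) = √(16446151/36) = √16446151/6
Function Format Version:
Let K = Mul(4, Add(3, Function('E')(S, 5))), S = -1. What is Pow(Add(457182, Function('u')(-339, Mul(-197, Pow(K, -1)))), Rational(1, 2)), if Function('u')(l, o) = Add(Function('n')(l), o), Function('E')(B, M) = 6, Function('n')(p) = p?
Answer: Mul(Rational(1, 6), Pow(16446151, Rational(1, 2))) ≈ 675.90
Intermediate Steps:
K = 36 (K = Mul(4, Add(3, 6)) = Mul(4, 9) = 36)
Function('u')(l, o) = Add(l, o)
Pow(Add(457182, Function('u')(-339, Mul(-197, Pow(K, -1)))), Rational(1, 2)) = Pow(Add(457182, Add(-339, Mul(-197, Pow(36, -1)))), Rational(1, 2)) = Pow(Add(457182, Add(-339, Mul(-197, Rational(1, 36)))), Rational(1, 2)) = Pow(Add(457182, Add(-339, Rational(-197, 36))), Rational(1, 2)) = Pow(Add(457182, Rational(-12401, 36)), Rational(1, 2)) = Pow(Rational(16446151, 36), Rational(1, 2)) = Mul(Rational(1, 6), Pow(16446151, Rational(1, 2)))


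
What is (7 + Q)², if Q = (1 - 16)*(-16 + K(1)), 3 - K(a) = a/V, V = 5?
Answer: 42025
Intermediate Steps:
K(a) = 3 - a/5
Q = 198 (Q = (1 - 16)*(-16 + (3 - ⅕*1)) = -15*(-16 + (3 - ⅕)) = -15*(-16 + 14/5) = -15*(-66/5) = 198)
(7 + Q)² = (7 + 198)² = 205² = 42025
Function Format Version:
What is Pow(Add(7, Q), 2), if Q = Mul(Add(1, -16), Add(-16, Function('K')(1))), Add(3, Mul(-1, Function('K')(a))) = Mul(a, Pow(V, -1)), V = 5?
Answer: 42025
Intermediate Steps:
Function('K')(a) = Add(3, Mul(Rational(-1, 5), a)) (Function('K')(a) = Add(3, Mul(-1, Mul(a, Pow(5, -1)))) = Add(3, Mul(-1, Mul(a, Rational(1, 5)))) = Add(3, Mul(-1, Mul(Rational(1, 5), a))) = Add(3, Mul(Rational(-1, 5), a)))
Q = 198 (Q = Mul(Add(1, -16), Add(-16, Add(3, Mul(Rational(-1, 5), 1)))) = Mul(-15, Add(-16, Add(3, Rational(-1, 5)))) = Mul(-15, Add(-16, Rational(14, 5))) = Mul(-15, Rational(-66, 5)) = 198)
Pow(Add(7, Q), 2) = Pow(Add(7, 198), 2) = Pow(205, 2) = 42025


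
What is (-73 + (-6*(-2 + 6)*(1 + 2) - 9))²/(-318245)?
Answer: -23716/318245 ≈ -0.074521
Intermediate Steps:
(-73 + (-6*(-2 + 6)*(1 + 2) - 9))²/(-318245) = (-73 + (-24*3 - 9))²*(-1/318245) = (-73 + (-6*12 - 9))²*(-1/318245) = (-73 + (-72 - 9))²*(-1/318245) = (-73 - 81)²*(-1/318245) = (-154)²*(-1/318245) = 23716*(-1/318245) = -23716/318245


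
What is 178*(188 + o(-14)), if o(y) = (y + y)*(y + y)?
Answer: 173016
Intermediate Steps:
o(y) = 4*y² (o(y) = (2*y)*(2*y) = 4*y²)
178*(188 + o(-14)) = 178*(188 + 4*(-14)²) = 178*(188 + 4*196) = 178*(188 + 784) = 178*972 = 173016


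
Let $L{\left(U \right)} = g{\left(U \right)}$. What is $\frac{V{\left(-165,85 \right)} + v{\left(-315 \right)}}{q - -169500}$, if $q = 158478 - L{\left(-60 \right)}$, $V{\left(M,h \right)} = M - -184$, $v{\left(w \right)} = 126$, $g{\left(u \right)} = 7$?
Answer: $\frac{145}{327971} \approx 0.00044211$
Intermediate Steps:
$L{\left(U \right)} = 7$
$V{\left(M,h \right)} = 184 + M$ ($V{\left(M,h \right)} = M + 184 = 184 + M$)
$q = 158471$ ($q = 158478 - 7 = 158471$)
$\frac{V{\left(-165,85 \right)} + v{\left(-315 \right)}}{q - -169500} = \frac{\left(184 - 165\right) + 126}{158471 - -169500} = \frac{19 + 126}{158471 + 169500} = \frac{145}{327971}$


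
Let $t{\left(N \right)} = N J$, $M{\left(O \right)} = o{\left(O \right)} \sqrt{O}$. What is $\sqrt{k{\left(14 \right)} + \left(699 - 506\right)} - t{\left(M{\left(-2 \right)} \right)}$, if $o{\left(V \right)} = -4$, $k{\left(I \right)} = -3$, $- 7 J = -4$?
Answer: $\sqrt{190} + \frac{16 i \sqrt{2}}{7} \approx 13.784 + 3.2325 i$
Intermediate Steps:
$J = \frac{4}{7}$ ($J = \left(- \frac{1}{7}\right) \left(-4\right) = \frac{4}{7} \approx 0.57143$)
$M{\left(O \right)} = - 4 \sqrt{O}$
$t{\left(N \right)} = \frac{4 N}{7}$ ($t{\left(N \right)} = N \frac{4}{7} = \frac{4 N}{7}$)
$\sqrt{k{\left(14 \right)} + \left(699 - 506\right)} - t{\left(M{\left(-2 \right)} \right)} = \sqrt{-3 + \left(699 - 506\right)} - \frac{4 \left(- 4 \sqrt{-2}\right)}{7} = \sqrt{-3 + 193} - \frac{4 \left(- 4 i \sqrt{2}\right)}{7} = \sqrt{190} - \frac{4 \left(- 4 i \sqrt{2}\right)}{7} = \sqrt{190} - - \frac{16 i \sqrt{2}}{7} = \sqrt{190} + \frac{16 i \sqrt{2}}{7}$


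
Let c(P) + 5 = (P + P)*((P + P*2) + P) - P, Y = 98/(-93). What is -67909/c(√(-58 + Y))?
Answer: 280416158337/1971959557 - 12631074*I*√127689/1971959557 ≈ 142.2 - 2.2889*I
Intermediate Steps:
Y = -98/93 (Y = 98*(-1/93) = -98/93 ≈ -1.0538)
c(P) = -5 - P + 8*P² (c(P) = -5 + ((P + P)*((P + P*2) + P) - P) = -5 + ((2*P)*((P + 2*P) + P) - P) = -5 + ((2*P)*(3*P + P) - P) = -5 + ((2*P)*(4*P) - P) = -5 + (8*P² - P) = -5 + (-P + 8*P²) = -5 - P + 8*P²)
-67909/c(√(-58 + Y)) = -67909/(-5 - √(-58 - 98/93) + 8*(√(-58 - 98/93))²) = -67909/(-5 - √(-5492/93) + 8*(√(-5492/93))²) = -67909/(-5 - 2*I*√127689/93 + 8*(2*I*√127689/93)²) = -67909/(-5 - 2*I*√127689/93 + 8*(-5492/93)) = -67909/(-5 - 2*I*√127689/93 - 43936/93) = -67909/(-44401/93 - 2*I*√127689/93)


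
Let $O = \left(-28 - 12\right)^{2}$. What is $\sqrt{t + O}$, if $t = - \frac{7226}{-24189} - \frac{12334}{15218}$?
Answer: $\frac{\sqrt{1105798431124687179}}{26293443} \approx 39.994$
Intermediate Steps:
$O = 1600$ ($O = \left(-40\right)^{2} = 1600$)
$t = - \frac{13455847}{26293443}$ ($t = \left(-7226\right) \left(- \frac{1}{24189}\right) - \frac{881}{1087} = \frac{7226}{24189} - \frac{881}{1087} = - \frac{13455847}{26293443} \approx -0.51176$)
$\sqrt{t + O} = \sqrt{- \frac{13455847}{26293443} + 1600} = \sqrt{\frac{42056052953}{26293443}} = \frac{\sqrt{1105798431124687179}}{26293443}$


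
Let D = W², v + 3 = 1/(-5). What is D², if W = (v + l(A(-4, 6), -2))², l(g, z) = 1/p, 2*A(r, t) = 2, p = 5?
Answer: 6561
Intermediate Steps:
v = -16/5 (v = -3 + 1/(-5) = -3 + 1*(-⅕) = -3 - ⅕ = -16/5 ≈ -3.2000)
A(r, t) = 1 (A(r, t) = (½)*2 = 1)
l(g, z) = ⅕ (l(g, z) = 1/5 = ⅕)
W = 9 (W = (-16/5 + ⅕)² = (-3)² = 9)
D = 81 (D = 9² = 81)
D² = 81² = 6561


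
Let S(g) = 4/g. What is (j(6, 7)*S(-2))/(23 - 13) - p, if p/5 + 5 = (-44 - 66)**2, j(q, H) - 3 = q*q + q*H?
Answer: -302456/5 ≈ -60491.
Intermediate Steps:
j(q, H) = 3 + q**2 + H*q (j(q, H) = 3 + (q*q + q*H) = 3 + (q**2 + H*q) = 3 + q**2 + H*q)
p = 60475 (p = -25 + 5*(-44 - 66)**2 = -25 + 5*(-110)**2 = -25 + 5*12100 = -25 + 60500 = 60475)
(j(6, 7)*S(-2))/(23 - 13) - p = ((3 + 6**2 + 7*6)*(4/(-2)))/(23 - 13) - 1*60475 = ((3 + 36 + 42)*(4*(-1/2)))/10 - 60475 = (81*(-2))*(1/10) - 60475 = -162*1/10 - 60475 = -81/5 - 60475 = -302456/5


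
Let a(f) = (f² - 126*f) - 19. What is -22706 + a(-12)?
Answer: -21069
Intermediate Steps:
a(f) = -19 + f² - 126*f
-22706 + a(-12) = -22706 + (-19 + (-12)² - 126*(-12)) = -22706 + (-19 + 144 + 1512) = -22706 + 1637 = -21069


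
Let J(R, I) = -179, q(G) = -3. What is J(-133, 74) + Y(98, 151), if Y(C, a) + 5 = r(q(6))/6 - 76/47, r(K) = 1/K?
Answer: -157079/846 ≈ -185.67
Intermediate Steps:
Y(C, a) = -5645/846 (Y(C, a) = -5 + (1/(-3*6) - 76/47) = -5 + (-⅓*⅙ - 76*1/47) = -5 + (-1/18 - 76/47) = -5 - 1415/846 = -5645/846)
J(-133, 74) + Y(98, 151) = -179 - 5645/846 = -157079/846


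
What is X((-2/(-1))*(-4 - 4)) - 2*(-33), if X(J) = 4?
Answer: 70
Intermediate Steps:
X((-2/(-1))*(-4 - 4)) - 2*(-33) = 4 - 2*(-33) = 4 + 66 = 70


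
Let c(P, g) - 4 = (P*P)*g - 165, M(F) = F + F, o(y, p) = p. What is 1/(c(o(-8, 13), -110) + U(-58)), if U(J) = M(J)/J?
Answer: -1/18749 ≈ -5.3336e-5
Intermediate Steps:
M(F) = 2*F
c(P, g) = -161 + g*P² (c(P, g) = 4 + ((P*P)*g - 165) = 4 + (P²*g - 165) = 4 + (g*P² - 165) = 4 + (-165 + g*P²) = -161 + g*P²)
U(J) = 2 (U(J) = (2*J)/J = 2)
1/(c(o(-8, 13), -110) + U(-58)) = 1/((-161 - 110*13²) + 2) = 1/((-161 - 110*169) + 2) = 1/((-161 - 18590) + 2) = 1/(-18751 + 2) = 1/(-18749) = -1/18749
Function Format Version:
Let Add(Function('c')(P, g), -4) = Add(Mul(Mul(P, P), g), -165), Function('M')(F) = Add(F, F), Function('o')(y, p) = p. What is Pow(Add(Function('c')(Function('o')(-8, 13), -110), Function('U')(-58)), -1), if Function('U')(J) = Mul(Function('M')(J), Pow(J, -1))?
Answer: Rational(-1, 18749) ≈ -5.3336e-5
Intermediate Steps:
Function('M')(F) = Mul(2, F)
Function('c')(P, g) = Add(-161, Mul(g, Pow(P, 2))) (Function('c')(P, g) = Add(4, Add(Mul(Mul(P, P), g), -165)) = Add(4, Add(Mul(Pow(P, 2), g), -165)) = Add(4, Add(Mul(g, Pow(P, 2)), -165)) = Add(4, Add(-165, Mul(g, Pow(P, 2)))) = Add(-161, Mul(g, Pow(P, 2))))
Function('U')(J) = 2 (Function('U')(J) = Mul(Mul(2, J), Pow(J, -1)) = 2)
Pow(Add(Function('c')(Function('o')(-8, 13), -110), Function('U')(-58)), -1) = Pow(Add(Add(-161, Mul(-110, Pow(13, 2))), 2), -1) = Pow(Add(Add(-161, Mul(-110, 169)), 2), -1) = Pow(Add(Add(-161, -18590), 2), -1) = Pow(Add(-18751, 2), -1) = Pow(-18749, -1) = Rational(-1, 18749)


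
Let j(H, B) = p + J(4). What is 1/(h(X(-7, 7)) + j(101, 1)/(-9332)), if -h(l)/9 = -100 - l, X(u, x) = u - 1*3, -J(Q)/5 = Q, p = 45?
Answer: 9332/7558895 ≈ 0.0012346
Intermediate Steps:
J(Q) = -5*Q
j(H, B) = 25 (j(H, B) = 45 - 5*4 = 45 - 20 = 25)
X(u, x) = -3 + u (X(u, x) = u - 3 = -3 + u)
h(l) = 900 + 9*l (h(l) = -9*(-100 - l) = 900 + 9*l)
1/(h(X(-7, 7)) + j(101, 1)/(-9332)) = 1/((900 + 9*(-3 - 7)) + 25/(-9332)) = 1/((900 + 9*(-10)) + 25*(-1/9332)) = 1/((900 - 90) - 25/9332) = 1/(810 - 25/9332) = 1/(7558895/9332) = 9332/7558895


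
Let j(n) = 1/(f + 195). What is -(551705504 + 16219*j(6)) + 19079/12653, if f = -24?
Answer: -1193704987857650/2163663 ≈ -5.5171e+8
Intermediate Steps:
j(n) = 1/171 (j(n) = 1/(-24 + 195) = 1/171)
-(551705504 + 16219*j(6)) + 19079/12653 = -16219/(1/(1/171 + 34016)) + 19079/12653 = -16219/(1/(5816737/171)) + 19079*(1/12653) = -16219/171/5816737 + 19079/12653 = -16219*5816737/171 + 19079/12653 = -94341657403/171 + 19079/12653 = -1193704987857650/2163663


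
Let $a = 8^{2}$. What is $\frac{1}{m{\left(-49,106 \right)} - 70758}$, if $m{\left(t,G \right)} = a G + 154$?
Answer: $- \frac{1}{63820} \approx -1.5669 \cdot 10^{-5}$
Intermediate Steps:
$a = 64$
$m{\left(t,G \right)} = 154 + 64 G$ ($m{\left(t,G \right)} = 64 G + 154 = 154 + 64 G$)
$\frac{1}{m{\left(-49,106 \right)} - 70758} = \frac{1}{\left(154 + 64 \cdot 106\right) - 70758} = \frac{1}{\left(154 + 6784\right) - 70758} = \frac{1}{6938 - 70758} = \frac{1}{-63820} = - \frac{1}{63820}$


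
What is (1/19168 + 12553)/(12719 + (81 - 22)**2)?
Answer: 48123181/62104320 ≈ 0.77488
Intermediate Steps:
(1/19168 + 12553)/(12719 + (81 - 22)**2) = (1/19168 + 12553)/(12719 + 59**2) = 240615905/(19168*(12719 + 3481)) = (240615905/19168)/16200 = (240615905/19168)*(1/16200) = 48123181/62104320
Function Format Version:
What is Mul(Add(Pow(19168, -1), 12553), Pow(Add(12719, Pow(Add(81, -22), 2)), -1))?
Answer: Rational(48123181, 62104320) ≈ 0.77488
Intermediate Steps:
Mul(Add(Pow(19168, -1), 12553), Pow(Add(12719, Pow(Add(81, -22), 2)), -1)) = Mul(Add(Rational(1, 19168), 12553), Pow(Add(12719, Pow(59, 2)), -1)) = Mul(Rational(240615905, 19168), Pow(Add(12719, 3481), -1)) = Mul(Rational(240615905, 19168), Pow(16200, -1)) = Mul(Rational(240615905, 19168), Rational(1, 16200)) = Rational(48123181, 62104320)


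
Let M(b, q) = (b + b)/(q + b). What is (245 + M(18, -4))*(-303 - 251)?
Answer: -960082/7 ≈ -1.3715e+5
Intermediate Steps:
M(b, q) = 2*b/(b + q) (M(b, q) = (2*b)/(b + q) = 2*b/(b + q))
(245 + M(18, -4))*(-303 - 251) = (245 + 2*18/(18 - 4))*(-303 - 251) = (245 + 2*18/14)*(-554) = (245 + 2*18*(1/14))*(-554) = (245 + 18/7)*(-554) = (1733/7)*(-554) = -960082/7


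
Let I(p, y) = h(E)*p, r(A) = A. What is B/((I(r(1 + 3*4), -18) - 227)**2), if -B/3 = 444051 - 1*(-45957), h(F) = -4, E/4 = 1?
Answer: -163336/8649 ≈ -18.885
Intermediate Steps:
E = 4 (E = 4*1 = 4)
B = -1470024 (B = -3*(444051 - 1*(-45957)) = -3*(444051 + 45957) = -3*490008 = -1470024)
I(p, y) = -4*p
B/((I(r(1 + 3*4), -18) - 227)**2) = -1470024/(-4*(1 + 3*4) - 227)**2 = -1470024/(-4*(1 + 12) - 227)**2 = -1470024/(-4*13 - 227)**2 = -1470024/(-52 - 227)**2 = -1470024/((-279)**2) = -1470024/77841 = -1470024*1/77841 = -163336/8649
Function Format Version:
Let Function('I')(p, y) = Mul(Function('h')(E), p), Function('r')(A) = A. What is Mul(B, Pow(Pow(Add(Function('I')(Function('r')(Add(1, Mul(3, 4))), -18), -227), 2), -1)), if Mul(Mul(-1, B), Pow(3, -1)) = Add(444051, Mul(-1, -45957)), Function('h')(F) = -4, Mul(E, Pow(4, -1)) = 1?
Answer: Rational(-163336, 8649) ≈ -18.885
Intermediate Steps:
E = 4 (E = Mul(4, 1) = 4)
B = -1470024 (B = Mul(-3, Add(444051, Mul(-1, -45957))) = Mul(-3, Add(444051, 45957)) = Mul(-3, 490008) = -1470024)
Function('I')(p, y) = Mul(-4, p)
Mul(B, Pow(Pow(Add(Function('I')(Function('r')(Add(1, Mul(3, 4))), -18), -227), 2), -1)) = Mul(-1470024, Pow(Pow(Add(Mul(-4, Add(1, Mul(3, 4))), -227), 2), -1)) = Mul(-1470024, Pow(Pow(Add(Mul(-4, Add(1, 12)), -227), 2), -1)) = Mul(-1470024, Pow(Pow(Add(Mul(-4, 13), -227), 2), -1)) = Mul(-1470024, Pow(Pow(Add(-52, -227), 2), -1)) = Mul(-1470024, Pow(Pow(-279, 2), -1)) = Mul(-1470024, Pow(77841, -1)) = Mul(-1470024, Rational(1, 77841)) = Rational(-163336, 8649)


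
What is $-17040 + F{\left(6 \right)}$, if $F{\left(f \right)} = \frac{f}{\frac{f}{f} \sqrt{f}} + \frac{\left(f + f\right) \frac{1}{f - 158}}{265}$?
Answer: $- \frac{171592803}{10070} + \sqrt{6} \approx -17038.0$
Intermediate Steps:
$F{\left(f \right)} = \sqrt{f} + \frac{2 f}{265 \left(-158 + f\right)}$ ($F{\left(f \right)} = \frac{f}{1 \sqrt{f}} + \frac{2 f}{-158 + f} \frac{1}{265} = \frac{f}{\sqrt{f}} + \frac{2 f}{-158 + f} \frac{1}{265} = \frac{f}{\sqrt{f}} + \frac{2 f}{265 \left(-158 + f\right)} = \sqrt{f} + \frac{2 f}{265 \left(-158 + f\right)}$)
$-17040 + F{\left(6 \right)} = -17040 + \frac{6^{\frac{3}{2}} - 158 \sqrt{6} + \frac{2}{265} \cdot 6}{-158 + 6} = -17040 + \frac{6 \sqrt{6} - 158 \sqrt{6} + \frac{12}{265}}{-152} = -17040 - \frac{\frac{12}{265} - 152 \sqrt{6}}{152} = -17040 - \left(\frac{3}{10070} - \sqrt{6}\right) = - \frac{171592803}{10070} + \sqrt{6}$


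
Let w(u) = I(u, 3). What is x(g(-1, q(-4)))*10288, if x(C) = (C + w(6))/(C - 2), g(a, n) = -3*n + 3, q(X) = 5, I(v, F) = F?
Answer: 46296/7 ≈ 6613.7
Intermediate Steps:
g(a, n) = 3 - 3*n
w(u) = 3
x(C) = (3 + C)/(-2 + C) (x(C) = (C + 3)/(C - 2) = (3 + C)/(-2 + C))
x(g(-1, q(-4)))*10288 = ((3 + (3 - 3*5))/(-2 + (3 - 3*5)))*10288 = ((3 + (3 - 15))/(-2 + (3 - 15)))*10288 = ((3 - 12)/(-2 - 12))*10288 = (-9/(-14))*10288 = -1/14*(-9)*10288 = (9/14)*10288 = 46296/7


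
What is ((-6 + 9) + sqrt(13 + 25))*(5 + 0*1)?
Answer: 15 + 5*sqrt(38) ≈ 45.822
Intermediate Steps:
((-6 + 9) + sqrt(13 + 25))*(5 + 0*1) = (3 + sqrt(38))*(5 + 0) = (3 + sqrt(38))*5 = 15 + 5*sqrt(38)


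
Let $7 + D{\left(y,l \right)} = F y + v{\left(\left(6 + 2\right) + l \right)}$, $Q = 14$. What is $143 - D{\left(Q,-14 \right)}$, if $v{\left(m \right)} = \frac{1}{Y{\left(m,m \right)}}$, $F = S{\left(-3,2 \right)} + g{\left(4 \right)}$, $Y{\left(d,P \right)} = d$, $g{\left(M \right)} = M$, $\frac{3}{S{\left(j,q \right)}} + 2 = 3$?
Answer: $\frac{313}{6} \approx 52.167$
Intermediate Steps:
$S{\left(j,q \right)} = 3$ ($S{\left(j,q \right)} = \frac{3}{-2 + 3} = \frac{3}{1} = 3 \cdot 1 = 3$)
$F = 7$ ($F = 3 + 4 = 7$)
$v{\left(m \right)} = \frac{1}{m}$
$D{\left(y,l \right)} = -7 + \frac{1}{8 + l} + 7 y$ ($D{\left(y,l \right)} = -7 + \left(7 y + \frac{1}{\left(6 + 2\right) + l}\right) = -7 + \left(7 y + \frac{1}{8 + l}\right) = -7 + \left(\frac{1}{8 + l} + 7 y\right) = -7 + \frac{1}{8 + l} + 7 y$)
$143 - D{\left(Q,-14 \right)} = 143 - \frac{1 + 7 \left(-1 + 14\right) \left(8 - 14\right)}{8 - 14} = 143 - \frac{1 + 7 \cdot 13 \left(-6\right)}{-6} = 143 - - \frac{1 - 546}{6} = 143 - \left(- \frac{1}{6}\right) \left(-545\right) = 143 - \frac{545}{6} = \frac{313}{6}$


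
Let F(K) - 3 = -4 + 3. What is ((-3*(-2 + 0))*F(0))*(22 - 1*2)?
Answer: 240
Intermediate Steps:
F(K) = 2 (F(K) = 3 + (-4 + 3) = 3 - 1 = 2)
((-3*(-2 + 0))*F(0))*(22 - 1*2) = (-3*(-2 + 0)*2)*(22 - 1*2) = (-3*(-2)*2)*(22 - 2) = (6*2)*20 = 12*20 = 240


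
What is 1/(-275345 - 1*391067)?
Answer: -1/666412 ≈ -1.5006e-6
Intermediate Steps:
1/(-275345 - 1*391067) = 1/(-275345 - 391067) = 1/(-666412) = -1/666412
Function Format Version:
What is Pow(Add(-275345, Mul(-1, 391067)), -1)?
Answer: Rational(-1, 666412) ≈ -1.5006e-6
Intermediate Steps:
Pow(Add(-275345, Mul(-1, 391067)), -1) = Pow(Add(-275345, -391067), -1) = Pow(-666412, -1) = Rational(-1, 666412)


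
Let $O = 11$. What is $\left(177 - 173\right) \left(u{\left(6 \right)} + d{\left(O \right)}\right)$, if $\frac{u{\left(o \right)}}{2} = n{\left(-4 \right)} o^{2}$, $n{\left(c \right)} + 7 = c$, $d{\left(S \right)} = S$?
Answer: $-3124$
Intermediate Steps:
$n{\left(c \right)} = -7 + c$
$u{\left(o \right)} = - 22 o^{2}$ ($u{\left(o \right)} = 2 \left(-7 - 4\right) o^{2} = 2 \left(- 11 o^{2}\right) = - 22 o^{2}$)
$\left(177 - 173\right) \left(u{\left(6 \right)} + d{\left(O \right)}\right) = \left(177 - 173\right) \left(- 22 \cdot 6^{2} + 11\right) = 4 \left(\left(-22\right) 36 + 11\right) = 4 \left(-792 + 11\right) = 4 \left(-781\right) = -3124$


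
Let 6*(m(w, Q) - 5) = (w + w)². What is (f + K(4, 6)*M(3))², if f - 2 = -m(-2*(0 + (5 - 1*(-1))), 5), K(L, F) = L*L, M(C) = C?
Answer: 2601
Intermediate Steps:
K(L, F) = L²
m(w, Q) = 5 + 2*w²/3 (m(w, Q) = 5 + (w + w)²/6 = 5 + (2*w)²/6 = 5 + (4*w²)/6 = 5 + 2*w²/3)
f = -99 (f = 2 - (5 + 2*(-2*(0 + (5 - 1*(-1))))²/3) = 2 - (5 + 2*(-2*(0 + (5 + 1)))²/3) = 2 - (5 + 2*(-2*(0 + 6))²/3) = 2 - (5 + 2*(-2*6)²/3) = 2 - (5 + (⅔)*(-12)²) = 2 - (5 + (⅔)*144) = 2 - (5 + 96) = 2 - 1*101 = 2 - 101 = -99)
(f + K(4, 6)*M(3))² = (-99 + 4²*3)² = (-99 + 16*3)² = (-99 + 48)² = (-51)² = 2601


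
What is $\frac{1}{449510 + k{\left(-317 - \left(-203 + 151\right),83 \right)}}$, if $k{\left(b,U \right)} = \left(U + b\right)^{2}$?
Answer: $\frac{1}{482634} \approx 2.072 \cdot 10^{-6}$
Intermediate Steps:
$\frac{1}{449510 + k{\left(-317 - \left(-203 + 151\right),83 \right)}} = \frac{1}{449510 + \left(83 - 265\right)^{2}} = \frac{1}{449510 + \left(-182\right)^{2}} = \frac{1}{449510 + 33124} = \frac{1}{482634}$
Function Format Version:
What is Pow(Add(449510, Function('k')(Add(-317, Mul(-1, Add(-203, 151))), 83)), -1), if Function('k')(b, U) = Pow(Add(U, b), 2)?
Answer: Rational(1, 482634) ≈ 2.0720e-6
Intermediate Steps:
Pow(Add(449510, Function('k')(Add(-317, Mul(-1, Add(-203, 151))), 83)), -1) = Pow(Add(449510, Pow(Add(83, Add(-317, Mul(-1, Add(-203, 151)))), 2)), -1) = Pow(Add(449510, Pow(Add(83, Add(-317, Mul(-1, -52))), 2)), -1) = Pow(Add(449510, Pow(Add(83, Add(-317, 52)), 2)), -1) = Pow(Add(449510, Pow(Add(83, -265), 2)), -1) = Pow(Add(449510, Pow(-182, 2)), -1) = Pow(Add(449510, 33124), -1) = Pow(482634, -1) = Rational(1, 482634)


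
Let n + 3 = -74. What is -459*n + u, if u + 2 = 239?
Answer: 35580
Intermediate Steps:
n = -77 (n = -3 - 74 = -77)
u = 237 (u = -2 + 239 = 237)
-459*n + u = -459*(-77) + 237 = 35343 + 237 = 35580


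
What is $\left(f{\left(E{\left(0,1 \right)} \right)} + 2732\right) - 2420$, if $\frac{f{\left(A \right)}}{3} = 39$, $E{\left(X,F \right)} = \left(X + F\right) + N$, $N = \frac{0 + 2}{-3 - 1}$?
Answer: $429$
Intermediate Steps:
$N = - \frac{1}{2}$ ($N = \frac{2}{-4} = 2 \left(- \frac{1}{4}\right) = - \frac{1}{2} \approx -0.5$)
$E{\left(X,F \right)} = - \frac{1}{2} + F + X$ ($E{\left(X,F \right)} = \left(X + F\right) - \frac{1}{2} = \left(F + X\right) - \frac{1}{2} = - \frac{1}{2} + F + X$)
$f{\left(A \right)} = 117$ ($f{\left(A \right)} = 3 \cdot 39 = 117$)
$\left(f{\left(E{\left(0,1 \right)} \right)} + 2732\right) - 2420 = \left(117 + 2732\right) - 2420 = 2849 - 2420 = 429$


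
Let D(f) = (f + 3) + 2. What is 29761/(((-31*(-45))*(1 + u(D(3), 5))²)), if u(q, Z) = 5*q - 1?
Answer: 29761/2232000 ≈ 0.013334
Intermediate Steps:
D(f) = 5 + f (D(f) = (3 + f) + 2 = 5 + f)
u(q, Z) = -1 + 5*q
29761/(((-31*(-45))*(1 + u(D(3), 5))²)) = 29761/(((-31*(-45))*(1 + (-1 + 5*(5 + 3)))²)) = 29761/((1395*(1 + (-1 + 5*8))²)) = 29761/((1395*(1 + (-1 + 40))²)) = 29761/((1395*(1 + 39)²)) = 29761/((1395*40²)) = 29761/((1395*1600)) = 29761/2232000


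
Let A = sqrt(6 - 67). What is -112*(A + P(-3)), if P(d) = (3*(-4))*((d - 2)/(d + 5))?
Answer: -3360 - 112*I*sqrt(61) ≈ -3360.0 - 874.75*I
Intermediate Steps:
A = I*sqrt(61) (A = sqrt(-61) = I*sqrt(61) ≈ 7.8102*I)
P(d) = -12*(-2 + d)/(5 + d)
-112*(A + P(-3)) = -112*(I*sqrt(61) + 12*(2 - 1*(-3))/(5 - 3)) = -112*(I*sqrt(61) + 12*(2 + 3)/2) = -112*(I*sqrt(61) + 12*(1/2)*5) = -112*(I*sqrt(61) + 30) = -112*(30 + I*sqrt(61)) = -3360 - 112*I*sqrt(61)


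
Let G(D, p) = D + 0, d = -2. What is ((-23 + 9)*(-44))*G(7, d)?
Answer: 4312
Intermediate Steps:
G(D, p) = D
((-23 + 9)*(-44))*G(7, d) = ((-23 + 9)*(-44))*7 = -14*(-44)*7 = 616*7 = 4312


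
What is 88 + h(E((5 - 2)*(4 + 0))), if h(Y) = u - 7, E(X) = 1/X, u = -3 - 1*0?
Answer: 78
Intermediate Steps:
u = -3 (u = -3 + 0 = -3)
h(Y) = -10 (h(Y) = -3 - 7 = -10)
88 + h(E((5 - 2)*(4 + 0))) = 88 - 10 = 78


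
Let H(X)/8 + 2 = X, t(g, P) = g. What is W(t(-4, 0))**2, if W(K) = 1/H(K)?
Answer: 1/2304 ≈ 0.00043403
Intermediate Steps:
H(X) = -16 + 8*X
W(K) = 1/(-16 + 8*K)
W(t(-4, 0))**2 = (1/(8*(-2 - 4)))**2 = ((1/8)/(-6))**2 = ((1/8)*(-1/6))**2 = (-1/48)**2 = 1/2304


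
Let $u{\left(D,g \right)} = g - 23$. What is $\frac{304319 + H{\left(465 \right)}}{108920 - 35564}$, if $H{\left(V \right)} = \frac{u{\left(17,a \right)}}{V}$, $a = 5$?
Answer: $\frac{47169439}{11370180} \approx 4.1485$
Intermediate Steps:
$u{\left(D,g \right)} = -23 + g$
$H{\left(V \right)} = - \frac{18}{V}$ ($H{\left(V \right)} = \frac{-23 + 5}{V} = - \frac{18}{V}$)
$\frac{304319 + H{\left(465 \right)}}{108920 - 35564} = \frac{304319 - \frac{18}{465}}{108920 - 35564} = \frac{304319 - \frac{6}{155}}{73356} = \left(304319 - \frac{6}{155}\right) \frac{1}{73356} = \frac{47169439}{155} \cdot \frac{1}{73356} = \frac{47169439}{11370180}$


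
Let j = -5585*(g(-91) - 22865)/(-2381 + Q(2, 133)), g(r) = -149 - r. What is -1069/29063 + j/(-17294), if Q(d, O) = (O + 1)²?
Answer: -801745749323/1565647351030 ≈ -0.51209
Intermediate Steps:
Q(d, O) = (1 + O)²
j = 25604991/3115 (j = -5585*((-149 - 1*(-91)) - 22865)/(-2381 + (1 + 133)²) = -5585*((-149 + 91) - 22865)/(-2381 + 134²) = -5585*(-58 - 22865)/(-2381 + 17956) = -5585/(15575/(-22923)) = -5585/(15575*(-1/22923)) = -5585/(-15575/22923) = -5585*(-22923/15575) = 25604991/3115 ≈ 8219.9)
-1069/29063 + j/(-17294) = -1069/29063 + (25604991/3115)/(-17294) = -1069*1/29063 + (25604991/3115)*(-1/17294) = -1069/29063 - 25604991/53870810 = -801745749323/1565647351030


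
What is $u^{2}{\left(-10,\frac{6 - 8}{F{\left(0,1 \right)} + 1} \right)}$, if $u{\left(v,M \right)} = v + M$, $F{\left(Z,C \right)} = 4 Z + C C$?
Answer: $121$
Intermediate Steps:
$F{\left(Z,C \right)} = C^{2} + 4 Z$ ($F{\left(Z,C \right)} = 4 Z + C^{2} = C^{2} + 4 Z$)
$u{\left(v,M \right)} = M + v$
$u^{2}{\left(-10,\frac{6 - 8}{F{\left(0,1 \right)} + 1} \right)} = \left(\frac{6 - 8}{\left(1^{2} + 4 \cdot 0\right) + 1} - 10\right)^{2} = \left(- \frac{2}{\left(1 + 0\right) + 1} - 10\right)^{2} = \left(- \frac{2}{1 + 1} - 10\right)^{2} = \left(- \frac{2}{2} - 10\right)^{2} = \left(\left(-2\right) \frac{1}{2} - 10\right)^{2} = \left(-1 - 10\right)^{2} = \left(-11\right)^{2} = 121$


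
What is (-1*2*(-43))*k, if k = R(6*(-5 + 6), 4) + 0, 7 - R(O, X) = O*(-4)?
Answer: 2666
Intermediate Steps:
R(O, X) = 7 + 4*O (R(O, X) = 7 - O*(-4) = 7 - (-4)*O = 7 + 4*O)
k = 31 (k = (7 + 4*(6*(-5 + 6))) + 0 = (7 + 4*(6*1)) + 0 = (7 + 4*6) + 0 = (7 + 24) + 0 = 31 + 0 = 31)
(-1*2*(-43))*k = (-1*2*(-43))*31 = -2*(-43)*31 = 86*31 = 2666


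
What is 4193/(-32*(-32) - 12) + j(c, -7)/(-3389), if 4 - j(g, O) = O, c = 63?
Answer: 14198945/3429668 ≈ 4.1400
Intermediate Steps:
j(g, O) = 4 - O
4193/(-32*(-32) - 12) + j(c, -7)/(-3389) = 4193/(-32*(-32) - 12) + (4 - 1*(-7))/(-3389) = 4193/(1024 - 12) + (4 + 7)*(-1/3389) = 4193/1012 + 11*(-1/3389) = 4193*(1/1012) - 11/3389 = 4193/1012 - 11/3389 = 14198945/3429668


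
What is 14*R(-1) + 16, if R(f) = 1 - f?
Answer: 44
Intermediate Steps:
14*R(-1) + 16 = 14*(1 - 1*(-1)) + 16 = 14*(1 + 1) + 16 = 14*2 + 16 = 28 + 16 = 44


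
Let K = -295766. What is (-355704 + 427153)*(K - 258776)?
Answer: -39621471358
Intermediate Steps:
(-355704 + 427153)*(K - 258776) = (-355704 + 427153)*(-295766 - 258776) = 71449*(-554542) = -39621471358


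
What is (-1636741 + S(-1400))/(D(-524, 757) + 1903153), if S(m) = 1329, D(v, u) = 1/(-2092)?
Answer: -3421281904/3981396075 ≈ -0.85932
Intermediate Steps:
D(v, u) = -1/2092
(-1636741 + S(-1400))/(D(-524, 757) + 1903153) = (-1636741 + 1329)/(-1/2092 + 1903153) = -1635412/3981396075/2092 = -1635412*2092/3981396075 = -3421281904/3981396075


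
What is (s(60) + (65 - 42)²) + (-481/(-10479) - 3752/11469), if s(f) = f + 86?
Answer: 27030054602/40061217 ≈ 674.72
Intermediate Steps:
s(f) = 86 + f
(s(60) + (65 - 42)²) + (-481/(-10479) - 3752/11469) = ((86 + 60) + (65 - 42)²) + (-481/(-10479) - 3752/11469) = (146 + 23²) + (-481*(-1/10479) - 3752*1/11469) = (146 + 529) + (481/10479 - 3752/11469) = 675 - 11266873/40061217 = 27030054602/40061217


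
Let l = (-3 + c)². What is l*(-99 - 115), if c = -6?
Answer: -17334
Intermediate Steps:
l = 81 (l = (-3 - 6)² = (-9)² = 81)
l*(-99 - 115) = 81*(-99 - 115) = 81*(-214) = -17334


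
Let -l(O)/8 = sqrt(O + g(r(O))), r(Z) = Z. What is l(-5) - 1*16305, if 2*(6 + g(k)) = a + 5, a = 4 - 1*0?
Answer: -16305 - 4*I*sqrt(26) ≈ -16305.0 - 20.396*I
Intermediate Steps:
a = 4 (a = 4 + 0 = 4)
g(k) = -3/2 (g(k) = -6 + (4 + 5)/2 = -6 + (1/2)*9 = -6 + 9/2 = -3/2)
l(O) = -8*sqrt(-3/2 + O) (l(O) = -8*sqrt(O - 3/2) = -8*sqrt(-3/2 + O))
l(-5) - 1*16305 = -4*sqrt(-6 + 4*(-5)) - 1*16305 = -4*sqrt(-6 - 20) - 16305 = -4*I*sqrt(26) - 16305 = -16305 - 4*I*sqrt(26)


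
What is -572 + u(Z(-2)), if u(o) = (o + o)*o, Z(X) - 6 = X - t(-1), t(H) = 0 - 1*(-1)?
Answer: -554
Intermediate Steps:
t(H) = 1 (t(H) = 0 + 1 = 1)
Z(X) = 5 + X (Z(X) = 6 + (X - 1*1) = 6 + (X - 1) = 6 + (-1 + X) = 5 + X)
u(o) = 2*o² (u(o) = (2*o)*o = 2*o²)
-572 + u(Z(-2)) = -572 + 2*(5 - 2)² = -572 + 2*3² = -572 + 2*9 = -572 + 18 = -554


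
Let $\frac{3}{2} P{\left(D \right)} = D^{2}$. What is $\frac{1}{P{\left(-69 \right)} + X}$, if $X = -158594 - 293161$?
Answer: $- \frac{1}{448581} \approx -2.2293 \cdot 10^{-6}$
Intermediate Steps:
$X = -451755$ ($X = -158594 - 293161 = -451755$)
$P{\left(D \right)} = \frac{2 D^{2}}{3}$
$\frac{1}{P{\left(-69 \right)} + X} = \frac{1}{\frac{2 \left(-69\right)^{2}}{3} - 451755} = \frac{1}{\frac{2}{3} \cdot 4761 - 451755} = \frac{1}{3174 - 451755} = \frac{1}{-448581} = - \frac{1}{448581}$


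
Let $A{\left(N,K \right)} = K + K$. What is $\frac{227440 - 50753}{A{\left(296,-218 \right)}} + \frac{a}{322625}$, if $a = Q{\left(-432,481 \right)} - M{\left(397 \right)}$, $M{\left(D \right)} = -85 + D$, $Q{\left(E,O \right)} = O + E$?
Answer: $- \frac{57003758043}{140664500} \approx -405.25$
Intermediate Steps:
$A{\left(N,K \right)} = 2 K$
$Q{\left(E,O \right)} = E + O$
$a = -263$ ($a = \left(-432 + 481\right) - \left(-85 + 397\right) = 49 - 312 = -263$)
$\frac{227440 - 50753}{A{\left(296,-218 \right)}} + \frac{a}{322625} = \frac{227440 - 50753}{2 \left(-218\right)} - \frac{263}{322625} = \frac{176687}{-436} - \frac{263}{322625} = 176687 \left(- \frac{1}{436}\right) - \frac{263}{322625} = - \frac{176687}{436} - \frac{263}{322625} = - \frac{57003758043}{140664500}$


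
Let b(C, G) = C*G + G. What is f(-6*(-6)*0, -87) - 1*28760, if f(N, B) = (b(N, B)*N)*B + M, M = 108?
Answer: -28652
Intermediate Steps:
b(C, G) = G + C*G
f(N, B) = 108 + N*B**2*(1 + N) (f(N, B) = ((B*(1 + N))*N)*B + 108 = (B*N*(1 + N))*B + 108 = N*B**2*(1 + N) + 108 = 108 + N*B**2*(1 + N))
f(-6*(-6)*0, -87) - 1*28760 = (108 + (-6*(-6)*0)*(-87)**2*(1 - 6*(-6)*0)) - 1*28760 = (108 + (36*0)*7569*(1 + 36*0)) - 28760 = (108 + 0*7569*(1 + 0)) - 28760 = (108 + 0*7569*1) - 28760 = (108 + 0) - 28760 = 108 - 28760 = -28652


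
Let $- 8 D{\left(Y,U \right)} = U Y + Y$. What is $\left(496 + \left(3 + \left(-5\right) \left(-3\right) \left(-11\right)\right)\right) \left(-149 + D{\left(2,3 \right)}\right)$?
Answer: $-50100$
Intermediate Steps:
$D{\left(Y,U \right)} = - \frac{Y}{8} - \frac{U Y}{8}$ ($D{\left(Y,U \right)} = - \frac{U Y + Y}{8} = - \frac{Y + U Y}{8} = - \frac{Y}{8} - \frac{U Y}{8}$)
$\left(496 + \left(3 + \left(-5\right) \left(-3\right) \left(-11\right)\right)\right) \left(-149 + D{\left(2,3 \right)}\right) = \left(496 + \left(3 + \left(-5\right) \left(-3\right) \left(-11\right)\right)\right) \left(-149 - \frac{1 + 3}{4}\right) = \left(496 + \left(3 + 15 \left(-11\right)\right)\right) \left(-149 - \frac{1}{4} \cdot 4\right) = \left(496 + \left(3 - 165\right)\right) \left(-149 - 1\right) = \left(496 - 162\right) \left(-150\right) = 334 \left(-150\right) = -50100$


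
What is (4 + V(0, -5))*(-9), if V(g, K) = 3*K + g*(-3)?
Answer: 99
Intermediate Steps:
V(g, K) = -3*g + 3*K (V(g, K) = 3*K - 3*g = -3*g + 3*K)
(4 + V(0, -5))*(-9) = (4 + (-3*0 + 3*(-5)))*(-9) = (4 + (0 - 15))*(-9) = (4 - 15)*(-9) = -11*(-9) = 99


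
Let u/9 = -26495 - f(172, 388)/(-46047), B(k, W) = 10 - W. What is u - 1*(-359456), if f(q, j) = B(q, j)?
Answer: 1857243215/15349 ≈ 1.2100e+5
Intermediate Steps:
f(q, j) = 10 - j
u = -3660046929/15349 (u = 9*(-26495 - (10 - 1*388)/(-46047)) = 9*(-26495 - (10 - 388)*(-1)/46047) = 9*(-26495 - (-378)*(-1)/46047) = 9*(-26495 - 1*126/15349) = 9*(-26495 - 126/15349) = 9*(-406671881/15349) = -3660046929/15349 ≈ -2.3846e+5)
u - 1*(-359456) = -3660046929/15349 - 1*(-359456) = -3660046929/15349 + 359456 = 1857243215/15349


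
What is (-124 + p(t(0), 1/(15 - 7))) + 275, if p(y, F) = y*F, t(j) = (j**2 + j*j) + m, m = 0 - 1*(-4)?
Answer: 303/2 ≈ 151.50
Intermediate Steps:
m = 4 (m = 0 + 4 = 4)
t(j) = 4 + 2*j**2 (t(j) = (j**2 + j*j) + 4 = (j**2 + j**2) + 4 = 2*j**2 + 4 = 4 + 2*j**2)
p(y, F) = F*y
(-124 + p(t(0), 1/(15 - 7))) + 275 = (-124 + (4 + 2*0**2)/(15 - 7)) + 275 = (-124 + (4 + 2*0)/8) + 275 = (-124 + (4 + 0)/8) + 275 = (-124 + (1/8)*4) + 275 = (-124 + 1/2) + 275 = -247/2 + 275 = 303/2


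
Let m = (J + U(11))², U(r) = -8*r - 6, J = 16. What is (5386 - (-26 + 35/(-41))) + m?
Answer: 471371/41 ≈ 11497.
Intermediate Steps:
U(r) = -6 - 8*r
m = 6084 (m = (16 + (-6 - 8*11))² = (16 + (-6 - 88))² = (16 - 94)² = (-78)² = 6084)
(5386 - (-26 + 35/(-41))) + m = (5386 - (-26 + 35/(-41))) + 6084 = (5386 - (-26 - 1/41*35)) + 6084 = (5386 - (-26 - 35/41)) + 6084 = (5386 - 1*(-1101/41)) + 6084 = (5386 + 1101/41) + 6084 = 221927/41 + 6084 = 471371/41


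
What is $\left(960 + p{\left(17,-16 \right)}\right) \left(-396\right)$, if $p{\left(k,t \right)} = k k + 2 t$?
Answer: $-481932$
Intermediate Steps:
$p{\left(k,t \right)} = k^{2} + 2 t$
$\left(960 + p{\left(17,-16 \right)}\right) \left(-396\right) = \left(960 + \left(17^{2} + 2 \left(-16\right)\right)\right) \left(-396\right) = \left(960 + \left(289 - 32\right)\right) \left(-396\right) = \left(960 + 257\right) \left(-396\right) = 1217 \left(-396\right) = -481932$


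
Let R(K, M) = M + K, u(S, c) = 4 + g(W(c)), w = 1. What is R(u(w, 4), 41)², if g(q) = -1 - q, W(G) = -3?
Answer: 2209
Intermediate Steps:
u(S, c) = 6 (u(S, c) = 4 + (-1 - 1*(-3)) = 4 + (-1 + 3) = 4 + 2 = 6)
R(K, M) = K + M
R(u(w, 4), 41)² = (6 + 41)² = 47² = 2209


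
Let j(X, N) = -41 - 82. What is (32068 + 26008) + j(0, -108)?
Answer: 57953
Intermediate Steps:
j(X, N) = -123
(32068 + 26008) + j(0, -108) = (32068 + 26008) - 123 = 58076 - 123 = 57953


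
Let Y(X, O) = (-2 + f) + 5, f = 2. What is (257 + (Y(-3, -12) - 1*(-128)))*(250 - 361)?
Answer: -43290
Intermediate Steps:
Y(X, O) = 5 (Y(X, O) = (-2 + 2) + 5 = 0 + 5 = 5)
(257 + (Y(-3, -12) - 1*(-128)))*(250 - 361) = (257 + (5 - 1*(-128)))*(250 - 361) = (257 + (5 + 128))*(-111) = (257 + 133)*(-111) = 390*(-111) = -43290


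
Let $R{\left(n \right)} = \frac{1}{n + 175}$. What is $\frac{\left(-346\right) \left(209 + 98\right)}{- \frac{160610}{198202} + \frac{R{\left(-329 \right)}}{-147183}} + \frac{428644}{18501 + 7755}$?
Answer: $\frac{1566367054403915792305}{11947842991028676} \approx 1.311 \cdot 10^{5}$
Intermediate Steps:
$R{\left(n \right)} = \frac{1}{175 + n}$
$\frac{\left(-346\right) \left(209 + 98\right)}{- \frac{160610}{198202} + \frac{R{\left(-329 \right)}}{-147183}} + \frac{428644}{18501 + 7755} = \frac{\left(-346\right) \left(209 + 98\right)}{- \frac{160610}{198202} + \frac{1}{\left(175 - 329\right) \left(-147183\right)}} + \frac{428644}{18501 + 7755} = \frac{\left(-346\right) 307}{\left(-160610\right) \frac{1}{198202} + \frac{1}{-154} \left(- \frac{1}{147183}\right)} + \frac{428644}{26256} = - \frac{106222}{- \frac{80305}{99101} - - \frac{1}{22666182}} + 428644 \cdot \frac{1}{26256} = - \frac{106222}{- \frac{80305}{99101} + \frac{1}{22666182}} + \frac{107161}{6564} = - \frac{106222}{- \frac{1820207646409}{2246241302382}} + \frac{107161}{6564} = \left(-106222\right) \left(- \frac{2246241302382}{1820207646409}\right) + \frac{107161}{6564} = \frac{238600243621620804}{1820207646409} + \frac{107161}{6564} = \frac{1566367054403915792305}{11947842991028676}$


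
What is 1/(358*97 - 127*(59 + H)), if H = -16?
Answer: 1/29265 ≈ 3.4171e-5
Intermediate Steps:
1/(358*97 - 127*(59 + H)) = 1/(358*97 - 127*(59 - 16)) = 1/(34726 - 127*43) = 1/(34726 - 5461) = 1/29265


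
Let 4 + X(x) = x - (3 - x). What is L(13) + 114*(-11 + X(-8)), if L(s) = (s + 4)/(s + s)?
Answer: -100759/26 ≈ -3875.3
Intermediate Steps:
L(s) = (4 + s)/(2*s) (L(s) = (4 + s)/((2*s)) = (4 + s)*(1/(2*s)) = (4 + s)/(2*s))
X(x) = -7 + 2*x (X(x) = -4 + (x - (3 - x)) = -4 + (x + (-3 + x)) = -4 + (-3 + 2*x) = -7 + 2*x)
L(13) + 114*(-11 + X(-8)) = (½)*(4 + 13)/13 + 114*(-11 + (-7 + 2*(-8))) = (½)*(1/13)*17 + 114*(-11 + (-7 - 16)) = 17/26 + 114*(-11 - 23) = 17/26 + 114*(-34) = 17/26 - 3876 = -100759/26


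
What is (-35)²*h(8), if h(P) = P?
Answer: 9800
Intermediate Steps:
(-35)²*h(8) = (-35)²*8 = 1225*8 = 9800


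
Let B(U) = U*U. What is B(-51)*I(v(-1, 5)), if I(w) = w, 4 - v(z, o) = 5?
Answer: -2601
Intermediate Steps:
v(z, o) = -1 (v(z, o) = 4 - 1*5 = 4 - 5 = -1)
B(U) = U**2
B(-51)*I(v(-1, 5)) = (-51)**2*(-1) = 2601*(-1) = -2601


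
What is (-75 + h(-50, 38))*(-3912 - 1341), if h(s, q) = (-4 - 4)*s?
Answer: -1707225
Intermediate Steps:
h(s, q) = -8*s
(-75 + h(-50, 38))*(-3912 - 1341) = (-75 - 8*(-50))*(-3912 - 1341) = (-75 + 400)*(-5253) = 325*(-5253) = -1707225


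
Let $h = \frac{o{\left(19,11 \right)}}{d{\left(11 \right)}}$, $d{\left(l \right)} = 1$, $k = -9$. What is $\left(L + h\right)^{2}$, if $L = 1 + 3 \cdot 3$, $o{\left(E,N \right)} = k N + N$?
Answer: $6084$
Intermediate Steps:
$o{\left(E,N \right)} = - 8 N$ ($o{\left(E,N \right)} = - 9 N + N = - 8 N$)
$L = 10$ ($L = 1 + 9 = 10$)
$h = -88$ ($h = \frac{\left(-8\right) 11}{1} = \left(-88\right) 1 = -88$)
$\left(L + h\right)^{2} = \left(10 - 88\right)^{2} = \left(-78\right)^{2} = 6084$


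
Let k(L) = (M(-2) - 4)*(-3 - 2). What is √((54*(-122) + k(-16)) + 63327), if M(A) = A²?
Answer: √56739 ≈ 238.20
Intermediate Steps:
k(L) = 0 (k(L) = ((-2)² - 4)*(-3 - 2) = (4 - 4)*(-5) = 0*(-5) = 0)
√((54*(-122) + k(-16)) + 63327) = √((54*(-122) + 0) + 63327) = √((-6588 + 0) + 63327) = √(-6588 + 63327) = √56739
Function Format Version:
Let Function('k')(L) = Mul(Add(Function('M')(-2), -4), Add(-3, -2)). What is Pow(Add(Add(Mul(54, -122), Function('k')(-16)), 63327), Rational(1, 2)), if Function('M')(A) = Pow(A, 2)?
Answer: Pow(56739, Rational(1, 2)) ≈ 238.20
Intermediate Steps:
Function('k')(L) = 0 (Function('k')(L) = Mul(Add(Pow(-2, 2), -4), Add(-3, -2)) = Mul(Add(4, -4), -5) = Mul(0, -5) = 0)
Pow(Add(Add(Mul(54, -122), Function('k')(-16)), 63327), Rational(1, 2)) = Pow(Add(Add(Mul(54, -122), 0), 63327), Rational(1, 2)) = Pow(Add(Add(-6588, 0), 63327), Rational(1, 2)) = Pow(Add(-6588, 63327), Rational(1, 2)) = Pow(56739, Rational(1, 2))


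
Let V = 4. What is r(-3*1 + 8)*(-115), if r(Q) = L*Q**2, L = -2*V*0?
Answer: 0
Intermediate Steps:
L = 0 (L = -2*4*0 = -8*0 = 0)
r(Q) = 0 (r(Q) = 0*Q**2 = 0)
r(-3*1 + 8)*(-115) = 0*(-115) = 0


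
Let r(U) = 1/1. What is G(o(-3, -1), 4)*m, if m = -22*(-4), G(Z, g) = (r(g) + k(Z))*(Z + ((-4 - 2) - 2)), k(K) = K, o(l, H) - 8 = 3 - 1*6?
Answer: -1584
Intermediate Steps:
o(l, H) = 5 (o(l, H) = 8 + (3 - 1*6) = 8 + (3 - 6) = 8 - 3 = 5)
r(U) = 1
G(Z, g) = (1 + Z)*(-8 + Z) (G(Z, g) = (1 + Z)*(Z + ((-4 - 2) - 2)) = (1 + Z)*(Z + (-6 - 2)) = (1 + Z)*(Z - 8) = (1 + Z)*(-8 + Z))
m = 88
G(o(-3, -1), 4)*m = (-8 + 5**2 - 7*5)*88 = (-8 + 25 - 35)*88 = -18*88 = -1584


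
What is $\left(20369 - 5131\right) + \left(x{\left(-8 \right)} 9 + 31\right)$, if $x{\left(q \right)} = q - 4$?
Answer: $15161$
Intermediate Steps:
$x{\left(q \right)} = -4 + q$
$\left(20369 - 5131\right) + \left(x{\left(-8 \right)} 9 + 31\right) = \left(20369 - 5131\right) + \left(\left(-4 - 8\right) 9 + 31\right) = 15238 + \left(\left(-12\right) 9 + 31\right) = 15238 + \left(-108 + 31\right) = 15238 - 77 = 15161$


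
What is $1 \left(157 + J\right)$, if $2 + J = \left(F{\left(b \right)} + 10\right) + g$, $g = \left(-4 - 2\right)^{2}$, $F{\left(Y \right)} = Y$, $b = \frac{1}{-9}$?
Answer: $\frac{1808}{9} \approx 200.89$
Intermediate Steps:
$b = - \frac{1}{9} \approx -0.11111$
$g = 36$ ($g = \left(-6\right)^{2} = 36$)
$J = \frac{395}{9}$ ($J = -2 + \left(\left(- \frac{1}{9} + 10\right) + 36\right) = -2 + \left(\frac{89}{9} + 36\right) = -2 + \frac{413}{9} = \frac{395}{9} \approx 43.889$)
$1 \left(157 + J\right) = 1 \left(157 + \frac{395}{9}\right) = 1 \cdot \frac{1808}{9} = \frac{1808}{9}$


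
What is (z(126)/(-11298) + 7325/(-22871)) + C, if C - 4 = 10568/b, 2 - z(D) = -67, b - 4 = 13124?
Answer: 633020522507/141342917226 ≈ 4.4786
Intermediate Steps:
b = 13128 (b = 4 + 13124 = 13128)
z(D) = 69 (z(D) = 2 - 1*(-67) = 2 + 67 = 69)
C = 7885/1641 (C = 4 + 10568/13128 = 4 + 10568*(1/13128) = 4 + 1321/1641 = 7885/1641 ≈ 4.8050)
(z(126)/(-11298) + 7325/(-22871)) + C = (69/(-11298) + 7325/(-22871)) + 7885/1641 = (69*(-1/11298) + 7325*(-1/22871)) + 7885/1641 = (-23/3766 - 7325/22871) + 7885/1641 = -28111983/86132186 + 7885/1641 = 633020522507/141342917226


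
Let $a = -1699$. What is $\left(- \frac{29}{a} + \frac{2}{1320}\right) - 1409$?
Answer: $- \frac{1579947221}{1121340} \approx -1409.0$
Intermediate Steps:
$\left(- \frac{29}{a} + \frac{2}{1320}\right) - 1409 = \left(- \frac{29}{-1699} + \frac{2}{1320}\right) - 1409 = \left(\left(-29\right) \left(- \frac{1}{1699}\right) + 2 \cdot \frac{1}{1320}\right) - 1409 = \left(\frac{29}{1699} + \frac{1}{660}\right) - 1409 = \frac{20839}{1121340} - 1409 = - \frac{1579947221}{1121340}$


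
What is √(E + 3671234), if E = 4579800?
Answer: √8251034 ≈ 2872.5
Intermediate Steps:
√(E + 3671234) = √(4579800 + 3671234) = √8251034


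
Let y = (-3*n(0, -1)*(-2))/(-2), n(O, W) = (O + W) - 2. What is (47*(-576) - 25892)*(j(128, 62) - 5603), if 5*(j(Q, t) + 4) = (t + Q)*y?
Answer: 278855460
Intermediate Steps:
n(O, W) = -2 + O + W
y = 9 (y = (-3*(-2 + 0 - 1)*(-2))/(-2) = (-3*(-3)*(-2))*(-1/2) = (9*(-2))*(-1/2) = -18*(-1/2) = 9)
j(Q, t) = -4 + 9*Q/5 + 9*t/5 (j(Q, t) = -4 + ((t + Q)*9)/5 = -4 + ((Q + t)*9)/5 = -4 + (9*Q + 9*t)/5 = -4 + (9*Q/5 + 9*t/5) = -4 + 9*Q/5 + 9*t/5)
(47*(-576) - 25892)*(j(128, 62) - 5603) = (47*(-576) - 25892)*((-4 + (9/5)*128 + (9/5)*62) - 5603) = (-27072 - 25892)*((-4 + 1152/5 + 558/5) - 5603) = -52964*(338 - 5603) = -52964*(-5265) = 278855460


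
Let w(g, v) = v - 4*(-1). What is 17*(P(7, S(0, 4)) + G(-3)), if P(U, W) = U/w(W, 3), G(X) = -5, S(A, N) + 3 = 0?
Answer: -68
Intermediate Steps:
w(g, v) = 4 + v (w(g, v) = v + 4 = 4 + v)
S(A, N) = -3 (S(A, N) = -3 + 0 = -3)
P(U, W) = U/7 (P(U, W) = U/(4 + 3) = U/7)
17*(P(7, S(0, 4)) + G(-3)) = 17*((⅐)*7 - 5) = 17*(1 - 5) = 17*(-4) = -68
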